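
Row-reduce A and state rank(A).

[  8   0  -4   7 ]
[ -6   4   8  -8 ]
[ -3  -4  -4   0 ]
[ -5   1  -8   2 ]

rank(A) = 4

Row reduction:
R2 <- R2 - (-3/4)*R1:  [     0      4      5  -11/4 ]
R3 <- R3 - (-3/8)*R1:  [     0     -4  -11/2   21/8 ]
R4 <- R4 - (-5/8)*R1:  [     0      1  -21/2   51/8 ]
R3 <- R3 - (-1)*R2:  [    0     0  -1/2  -1/8 ]
R4 <- R4 - (1/4)*R2:  [      0       0   -47/4  113/16 ]
R4 <- R4 - (47/2)*R3:  [  0   0   0  10 ]
Row echelon form:
[ 8  0    -4      7 ]
[ 0  4     5  -11/4 ]
[ 0  0  -1/2   -1/8 ]
[ 0  0     0     10 ]
Nonzero rows / pivot columns: 4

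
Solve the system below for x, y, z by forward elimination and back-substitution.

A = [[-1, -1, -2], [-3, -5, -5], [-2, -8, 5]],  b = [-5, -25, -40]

(0, 5, 0)

Forward elimination on [A|b]:
R2 <- R2 - (3)*R1:  [   0   -2    1  -10 ]
R3 <- R3 - (2)*R1:  [   0   -6    9  -30 ]
R3 <- R3 - (3)*R2:  [ 0  0  6  0 ]
Row echelon form:
[ -1  -1  -2  |   -5 ]
[  0  -2   1  |  -10 ]
[  0   0   6  |    0 ]
Back-substitution:
z = (0) / 6 = 0
y = (-10 - (1)*(0)) / -2 = 5
x = (-5 - (-1)*(5) - (-2)*(0)) / -1 = 0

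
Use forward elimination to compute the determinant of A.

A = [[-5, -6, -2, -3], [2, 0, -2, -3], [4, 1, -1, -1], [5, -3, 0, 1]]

Forward elimination:
R2 <- R2 - (-2/5)*R1:  [     0  -12/5  -14/5  -21/5 ]
R3 <- R3 - (-4/5)*R1:  [     0  -19/5  -13/5  -17/5 ]
R4 <- R4 - (-1)*R1:  [  0  -9  -2  -2 ]
R3 <- R3 - (19/12)*R2:  [    0     0  11/6  13/4 ]
R4 <- R4 - (15/4)*R2:  [    0     0  17/2  55/4 ]
R4 <- R4 - (51/11)*R3:  [      0       0       0  -29/22 ]
Upper-triangular form:
[ -5     -6     -2      -3 ]
[  0  -12/5  -14/5   -21/5 ]
[  0      0   11/6    13/4 ]
[  0      0      0  -29/22 ]
det(A) = (-1)^0 * (-5) * (-12/5) * (11/6) * (-29/22) = -29  (0 row swaps -> sign +1)

det(A) = -29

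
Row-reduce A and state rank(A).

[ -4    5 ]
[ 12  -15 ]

Row reduction:
R2 <- R2 - (-3)*R1:  [ 0  0 ]
Row echelon form:
[ -4  5 ]
[  0  0 ]
Nonzero rows / pivot columns: 1

rank(A) = 1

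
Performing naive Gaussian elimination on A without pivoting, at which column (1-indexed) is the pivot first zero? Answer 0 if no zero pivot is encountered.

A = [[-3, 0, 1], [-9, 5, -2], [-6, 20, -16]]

Naive forward elimination:
R2 <- R2 - (3)*R1:  [  0   5  -5 ]
R3 <- R3 - (2)*R1:  [   0   20  -18 ]
R3 <- R3 - (4)*R2:  [ 0  0  2 ]
All pivots nonzero; naive elimination completes without hitting a zero pivot.

first zero-pivot column = 0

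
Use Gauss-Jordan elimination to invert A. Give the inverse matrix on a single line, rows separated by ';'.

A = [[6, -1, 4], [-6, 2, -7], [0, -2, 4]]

inverse = [1/2 1/3 1/12; -2 -2 -3/2; -1 -1 -1/2]

Gauss-Jordan on [A | I]:
R1 <- (1/6)*R1:  [    1  -1/6   2/3  |   1/6     0     0 ]
R2 <- R2 - (-6)*R1:  [  0   1  -3  |   1   1   0 ]
R1 <- R1 - (-1/6)*R2:  [   1    0  1/6  |  1/3  1/6    0 ]
R3 <- R3 - (-2)*R2:  [  0   0  -2  |   2   2   1 ]
R3 <- (1/-2)*R3:  [    0     0     1  |    -1    -1  -1/2 ]
R1 <- R1 - (1/6)*R3:  [    1     0     0  |   1/2   1/3  1/12 ]
R2 <- R2 - (-3)*R3:  [    0     1     0  |    -2    -2  -3/2 ]
Right block of [I | A^{-1}] is the inverse:
[ 1/2  1/3  1/12 ]
[  -2   -2  -3/2 ]
[  -1   -1  -1/2 ]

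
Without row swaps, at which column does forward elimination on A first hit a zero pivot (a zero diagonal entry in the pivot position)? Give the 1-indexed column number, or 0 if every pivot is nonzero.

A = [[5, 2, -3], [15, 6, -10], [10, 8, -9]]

Naive forward elimination:
R2 <- R2 - (3)*R1:  [  0   0  -1 ]
R3 <- R3 - (2)*R1:  [  0   4  -3 ]
Matrix at this point:
[ 5  2  -3 ]
[ 0  0  -1 ]
[ 0  4  -3 ]
Pivot entry (2,2) is zero but row 3 has 4 in column 2 -> naive elimination stops; a row interchange (e.g. R2 <-> R3) would be required here.

first zero-pivot column = 2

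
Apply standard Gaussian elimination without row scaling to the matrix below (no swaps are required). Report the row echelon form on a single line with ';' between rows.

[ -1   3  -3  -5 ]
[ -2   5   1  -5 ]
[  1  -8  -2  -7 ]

Forward elimination:
R2 <- R2 - (2)*R1:  [  0  -1   7   5 ]
R3 <- R3 - (-1)*R1:  [   0   -5   -5  -12 ]
R3 <- R3 - (5)*R2:  [   0    0  -40  -37 ]
Row echelon form:
[ -1   3   -3   -5 ]
[  0  -1    7    5 ]
[  0   0  -40  -37 ]

REF = [-1 3 -3 -5; 0 -1 7 5; 0 0 -40 -37]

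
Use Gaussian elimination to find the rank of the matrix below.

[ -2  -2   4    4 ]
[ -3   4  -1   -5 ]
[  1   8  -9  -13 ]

Row reduction:
R2 <- R2 - (3/2)*R1:  [   0    7   -7  -11 ]
R3 <- R3 - (-1/2)*R1:  [   0    7   -7  -11 ]
R3 <- R3 - (1)*R2:  [ 0  0  0  0 ]
Row echelon form:
[ -2  -2   4    4 ]
[  0   7  -7  -11 ]
[  0   0   0    0 ]
Nonzero rows / pivot columns: 2

rank(A) = 2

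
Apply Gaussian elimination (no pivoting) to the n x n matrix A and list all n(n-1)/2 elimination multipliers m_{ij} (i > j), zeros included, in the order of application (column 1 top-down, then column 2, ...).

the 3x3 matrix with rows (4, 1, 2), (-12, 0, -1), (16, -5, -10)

multipliers: -3, 4, -3

Forward elimination:
R2 <- R2 - (-3)*R1:  [ 0  3  5 ]
R3 <- R3 - (4)*R1:  [   0   -9  -18 ]
R3 <- R3 - (-3)*R2:  [  0   0  -3 ]
Multipliers (in order of application): m_{21} = -3, m_{31} = 4, m_{32} = -3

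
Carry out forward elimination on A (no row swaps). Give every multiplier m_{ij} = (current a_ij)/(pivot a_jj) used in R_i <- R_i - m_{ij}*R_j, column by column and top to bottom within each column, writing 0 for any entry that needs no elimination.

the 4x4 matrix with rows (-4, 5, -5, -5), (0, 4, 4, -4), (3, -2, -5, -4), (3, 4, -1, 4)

Forward elimination:
R2: entry in column 1 is already 0 -> m_{21} = 0 (no row operation needed)
R3 <- R3 - (-3/4)*R1:  [     0    7/4  -35/4  -31/4 ]
R4 <- R4 - (-3/4)*R1:  [     0   31/4  -19/4    1/4 ]
R3 <- R3 - (7/16)*R2:  [     0      0  -21/2     -6 ]
R4 <- R4 - (31/16)*R2:  [     0      0  -25/2      8 ]
R4 <- R4 - (25/21)*R3:  [     0      0      0  106/7 ]
Multipliers (in order of application): m_{21} = 0, m_{31} = -3/4, m_{41} = -3/4, m_{32} = 7/16, m_{42} = 31/16, m_{43} = 25/21

multipliers: 0, -3/4, -3/4, 7/16, 31/16, 25/21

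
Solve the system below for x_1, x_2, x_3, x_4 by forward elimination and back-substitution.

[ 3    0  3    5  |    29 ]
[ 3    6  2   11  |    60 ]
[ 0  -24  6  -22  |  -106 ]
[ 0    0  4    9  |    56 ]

(-2, 2, 5, 4)

Forward elimination on [A|b]:
R2 <- R2 - (1)*R1:  [  0   6  -1   6  31 ]
R3 <- R3 - (-4)*R2:  [  0   0   2   2  18 ]
R4 <- R4 - (2)*R3:  [  0   0   0   5  20 ]
Row echelon form:
[ 3  0   3  5  |  29 ]
[ 0  6  -1  6  |  31 ]
[ 0  0   2  2  |  18 ]
[ 0  0   0  5  |  20 ]
Back-substitution:
x_4 = (20) / 5 = 4
x_3 = (18 - (2)*(4)) / 2 = 5
x_2 = (31 - (-1)*(5) - (6)*(4)) / 6 = 2
x_1 = (29 - (3)*(5) - (5)*(4)) / 3 = -2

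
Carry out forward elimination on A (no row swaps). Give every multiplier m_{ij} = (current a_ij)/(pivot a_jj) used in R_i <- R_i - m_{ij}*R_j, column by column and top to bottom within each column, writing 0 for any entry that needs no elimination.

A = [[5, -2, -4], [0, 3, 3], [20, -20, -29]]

Forward elimination:
R2: entry in column 1 is already 0 -> m_{21} = 0 (no row operation needed)
R3 <- R3 - (4)*R1:  [   0  -12  -13 ]
R3 <- R3 - (-4)*R2:  [  0   0  -1 ]
Multipliers (in order of application): m_{21} = 0, m_{31} = 4, m_{32} = -4

multipliers: 0, 4, -4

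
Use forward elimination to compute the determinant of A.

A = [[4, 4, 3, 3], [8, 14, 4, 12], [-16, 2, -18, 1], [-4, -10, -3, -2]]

Forward elimination:
R2 <- R2 - (2)*R1:  [  0   6  -2   6 ]
R3 <- R3 - (-4)*R1:  [  0  18  -6  13 ]
R4 <- R4 - (-1)*R1:  [  0  -6   0   1 ]
R3 <- R3 - (3)*R2:  [  0   0   0  -5 ]
R4 <- R4 - (-1)*R2:  [  0   0  -2   7 ]
R3 <-> R4   (pivot in column 3 was zero)
[ 4  4   3   3 ]
[ 0  6  -2   6 ]
[ 0  0  -2   7 ]
[ 0  0   0  -5 ]
Upper-triangular form:
[ 4  4   3   3 ]
[ 0  6  -2   6 ]
[ 0  0  -2   7 ]
[ 0  0   0  -5 ]
det(A) = (-1)^1 * (4) * (6) * (-2) * (-5) = -240  (1 row swap -> sign -1)

det(A) = -240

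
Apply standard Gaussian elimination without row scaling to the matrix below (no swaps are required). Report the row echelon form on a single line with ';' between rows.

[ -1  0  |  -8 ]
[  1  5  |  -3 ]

Forward elimination:
R2 <- R2 - (-1)*R1:  [   0    5  -11 ]
Row echelon form:
[ -1  0  |   -8 ]
[  0  5  |  -11 ]

REF = [-1 0 -8; 0 5 -11]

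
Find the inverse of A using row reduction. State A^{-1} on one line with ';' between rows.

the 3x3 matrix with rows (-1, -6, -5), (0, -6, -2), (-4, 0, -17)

Gauss-Jordan on [A | I]:
R1 <- (1/-1)*R1:  [  1   6   5  |  -1   0   0 ]
R3 <- R3 - (-4)*R1:  [  0  24   3  |  -4   0   1 ]
R2 <- (1/-6)*R2:  [    0     1   1/3  |     0  -1/6     0 ]
R1 <- R1 - (6)*R2:  [  1   0   3  |  -1   1   0 ]
R3 <- R3 - (24)*R2:  [  0   0  -5  |  -4   4   1 ]
R3 <- (1/-5)*R3:  [    0     0     1  |   4/5  -4/5  -1/5 ]
R1 <- R1 - (3)*R3:  [     1      0      0  |  -17/5   17/5    3/5 ]
R2 <- R2 - (1/3)*R3:  [     0      1      0  |  -4/15   1/10   1/15 ]
Right block of [I | A^{-1}] is the inverse:
[ -17/5  17/5   3/5 ]
[ -4/15  1/10  1/15 ]
[   4/5  -4/5  -1/5 ]

inverse = [-17/5 17/5 3/5; -4/15 1/10 1/15; 4/5 -4/5 -1/5]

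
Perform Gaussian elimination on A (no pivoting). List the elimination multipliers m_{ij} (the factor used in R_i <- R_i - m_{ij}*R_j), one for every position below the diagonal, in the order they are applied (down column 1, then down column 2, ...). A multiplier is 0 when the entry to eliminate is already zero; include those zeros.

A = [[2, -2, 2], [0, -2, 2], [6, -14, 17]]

Forward elimination:
R2: entry in column 1 is already 0 -> m_{21} = 0 (no row operation needed)
R3 <- R3 - (3)*R1:  [  0  -8  11 ]
R3 <- R3 - (4)*R2:  [ 0  0  3 ]
Multipliers (in order of application): m_{21} = 0, m_{31} = 3, m_{32} = 4

multipliers: 0, 3, 4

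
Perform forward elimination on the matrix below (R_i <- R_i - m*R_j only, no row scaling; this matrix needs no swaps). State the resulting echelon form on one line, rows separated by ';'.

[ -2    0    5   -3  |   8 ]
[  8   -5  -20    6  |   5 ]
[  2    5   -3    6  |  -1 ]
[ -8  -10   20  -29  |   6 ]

Forward elimination:
R2 <- R2 - (-4)*R1:  [  0  -5   0  -6  37 ]
R3 <- R3 - (-1)*R1:  [ 0  5  2  3  7 ]
R4 <- R4 - (4)*R1:  [   0  -10    0  -17  -26 ]
R3 <- R3 - (-1)*R2:  [  0   0   2  -3  44 ]
R4 <- R4 - (2)*R2:  [    0     0     0    -5  -100 ]
Row echelon form:
[ -2   0  5  -3  |     8 ]
[  0  -5  0  -6  |    37 ]
[  0   0  2  -3  |    44 ]
[  0   0  0  -5  |  -100 ]

REF = [-2 0 5 -3 8; 0 -5 0 -6 37; 0 0 2 -3 44; 0 0 0 -5 -100]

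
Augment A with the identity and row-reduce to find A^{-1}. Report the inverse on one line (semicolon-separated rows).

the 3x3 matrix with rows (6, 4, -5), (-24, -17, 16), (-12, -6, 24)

Gauss-Jordan on [A | I]:
R1 <- (1/6)*R1:  [    1   2/3  -5/6  |   1/6     0     0 ]
R2 <- R2 - (-24)*R1:  [  0  -1  -4  |   4   1   0 ]
R3 <- R3 - (-12)*R1:  [  0   2  14  |   2   0   1 ]
R2 <- (1/-1)*R2:  [  0   1   4  |  -4  -1   0 ]
R1 <- R1 - (2/3)*R2:  [    1     0  -7/2  |  17/6   2/3     0 ]
R3 <- R3 - (2)*R2:  [  0   0   6  |  10   2   1 ]
R3 <- (1/6)*R3:  [   0    0    1  |  5/3  1/3  1/6 ]
R1 <- R1 - (-7/2)*R3:  [    1     0     0  |  26/3  11/6  7/12 ]
R2 <- R2 - (4)*R3:  [     0      1      0  |  -32/3   -7/3   -2/3 ]
Right block of [I | A^{-1}] is the inverse:
[  26/3  11/6  7/12 ]
[ -32/3  -7/3  -2/3 ]
[   5/3   1/3   1/6 ]

inverse = [26/3 11/6 7/12; -32/3 -7/3 -2/3; 5/3 1/3 1/6]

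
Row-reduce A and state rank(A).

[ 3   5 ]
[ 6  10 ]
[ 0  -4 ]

rank(A) = 2

Row reduction:
R2 <- R2 - (2)*R1:  [ 0  0 ]
R2 <-> R3   (pivot in column 2 was zero)
[ 3   5 ]
[ 0  -4 ]
[ 0   0 ]
Row echelon form:
[ 3   5 ]
[ 0  -4 ]
[ 0   0 ]
Nonzero rows / pivot columns: 2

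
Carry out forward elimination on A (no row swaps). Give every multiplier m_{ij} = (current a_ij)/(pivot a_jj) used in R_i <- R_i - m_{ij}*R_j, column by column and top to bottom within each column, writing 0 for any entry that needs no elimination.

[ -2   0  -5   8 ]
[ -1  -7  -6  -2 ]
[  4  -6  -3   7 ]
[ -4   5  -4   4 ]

Forward elimination:
R2 <- R2 - (1/2)*R1:  [    0    -7  -7/2    -6 ]
R3 <- R3 - (-2)*R1:  [   0   -6  -13   23 ]
R4 <- R4 - (2)*R1:  [   0    5    6  -12 ]
R3 <- R3 - (6/7)*R2:  [     0      0    -10  197/7 ]
R4 <- R4 - (-5/7)*R2:  [      0       0     7/2  -114/7 ]
R4 <- R4 - (-7/20)*R3:  [        0         0         0  -901/140 ]
Multipliers (in order of application): m_{21} = 1/2, m_{31} = -2, m_{41} = 2, m_{32} = 6/7, m_{42} = -5/7, m_{43} = -7/20

multipliers: 1/2, -2, 2, 6/7, -5/7, -7/20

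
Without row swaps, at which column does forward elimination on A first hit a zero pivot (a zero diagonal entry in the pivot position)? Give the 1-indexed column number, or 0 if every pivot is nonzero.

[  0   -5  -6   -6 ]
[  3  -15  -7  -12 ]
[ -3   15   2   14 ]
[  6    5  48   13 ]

Naive forward elimination:
Pivot entry (1,1) is zero but row 2 has 3 in column 1 -> naive elimination stops; a row interchange (e.g. R1 <-> R2) would be required here.

first zero-pivot column = 1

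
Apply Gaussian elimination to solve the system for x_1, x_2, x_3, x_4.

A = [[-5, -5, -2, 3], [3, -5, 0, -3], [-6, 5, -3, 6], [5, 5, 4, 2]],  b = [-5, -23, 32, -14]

Forward elimination on [A|b]:
R2 <- R2 - (-3/5)*R1:  [    0    -8  -6/5  -6/5   -26 ]
R3 <- R3 - (6/5)*R1:  [    0    11  -3/5  12/5    38 ]
R4 <- R4 - (-1)*R1:  [   0    0    2    5  -19 ]
R3 <- R3 - (-11/8)*R2:  [    0     0  -9/4   3/4   9/4 ]
R4 <- R4 - (-8/9)*R3:  [    0     0     0  17/3   -17 ]
Row echelon form:
[ -5  -5    -2     3  |   -5 ]
[  0  -8  -6/5  -6/5  |  -26 ]
[  0   0  -9/4   3/4  |  9/4 ]
[  0   0     0  17/3  |  -17 ]
Back-substitution:
x_4 = (-17) / (17/3) = -3
x_3 = (9/4 - (3/4)*(-3)) / (-9/4) = -2
x_2 = (-26 - (-6/5)*(-2) - (-6/5)*(-3)) / -8 = 4
x_1 = (-5 - (-5)*(4) - (-2)*(-2) - (3)*(-3)) / -5 = -4

(-4, 4, -2, -3)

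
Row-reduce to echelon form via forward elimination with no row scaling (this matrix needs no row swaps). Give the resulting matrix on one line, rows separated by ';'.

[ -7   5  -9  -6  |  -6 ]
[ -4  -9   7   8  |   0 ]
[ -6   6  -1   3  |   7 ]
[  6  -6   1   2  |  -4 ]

Forward elimination:
R2 <- R2 - (4/7)*R1:  [     0  -83/7   85/7   80/7   24/7 ]
R3 <- R3 - (6/7)*R1:  [    0  12/7  47/7  57/7  85/7 ]
R4 <- R4 - (-6/7)*R1:  [     0  -12/7  -47/7  -22/7  -64/7 ]
R3 <- R3 - (-12/83)*R2:  [       0        0   703/83   813/83  1049/83 ]
R4 <- R4 - (12/83)*R2:  [       0        0  -703/83  -398/83  -800/83 ]
R4 <- R4 - (-1)*R3:  [ 0  0  0  5  3 ]
Row echelon form:
[ -7      5      -9      -6  |       -6 ]
[  0  -83/7    85/7    80/7  |     24/7 ]
[  0      0  703/83  813/83  |  1049/83 ]
[  0      0       0       5  |        3 ]

REF = [-7 5 -9 -6 -6; 0 -83/7 85/7 80/7 24/7; 0 0 703/83 813/83 1049/83; 0 0 0 5 3]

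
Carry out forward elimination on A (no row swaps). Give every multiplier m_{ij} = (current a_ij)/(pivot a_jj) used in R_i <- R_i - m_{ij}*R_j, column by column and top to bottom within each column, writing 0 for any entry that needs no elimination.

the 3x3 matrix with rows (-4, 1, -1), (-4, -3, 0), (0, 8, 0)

Forward elimination:
R2 <- R2 - (1)*R1:  [  0  -4   1 ]
R3: entry in column 1 is already 0 -> m_{31} = 0 (no row operation needed)
R3 <- R3 - (-2)*R2:  [ 0  0  2 ]
Multipliers (in order of application): m_{21} = 1, m_{31} = 0, m_{32} = -2

multipliers: 1, 0, -2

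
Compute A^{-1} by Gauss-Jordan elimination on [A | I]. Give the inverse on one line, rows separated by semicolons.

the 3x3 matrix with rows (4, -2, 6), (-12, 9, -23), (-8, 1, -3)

Gauss-Jordan on [A | I]:
R1 <- (1/4)*R1:  [    1  -1/2   3/2  |   1/4     0     0 ]
R2 <- R2 - (-12)*R1:  [  0   3  -5  |   3   1   0 ]
R3 <- R3 - (-8)*R1:  [  0  -3   9  |   2   0   1 ]
R2 <- (1/3)*R2:  [    0     1  -5/3  |     1   1/3     0 ]
R1 <- R1 - (-1/2)*R2:  [   1    0  2/3  |  3/4  1/6    0 ]
R3 <- R3 - (-3)*R2:  [ 0  0  4  |  5  1  1 ]
R3 <- (1/4)*R3:  [   0    0    1  |  5/4  1/4  1/4 ]
R1 <- R1 - (2/3)*R3:  [     1      0      0  |  -1/12      0   -1/6 ]
R2 <- R2 - (-5/3)*R3:  [     0      1      0  |  37/12    3/4   5/12 ]
Right block of [I | A^{-1}] is the inverse:
[ -1/12    0  -1/6 ]
[ 37/12  3/4  5/12 ]
[   5/4  1/4   1/4 ]

inverse = [-1/12 0 -1/6; 37/12 3/4 5/12; 5/4 1/4 1/4]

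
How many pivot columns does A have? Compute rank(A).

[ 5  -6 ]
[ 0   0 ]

rank(A) = 1

Row reduction:
Row echelon form:
[ 5  -6 ]
[ 0   0 ]
Nonzero rows / pivot columns: 1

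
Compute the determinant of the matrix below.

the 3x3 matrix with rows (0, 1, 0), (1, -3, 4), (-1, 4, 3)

Forward elimination:
R1 <-> R2   (pivot in column 1 was zero)
[  1  -3  4 ]
[  0   1  0 ]
[ -1   4  3 ]
R3 <- R3 - (-1)*R1:  [ 0  1  7 ]
R3 <- R3 - (1)*R2:  [ 0  0  7 ]
Upper-triangular form:
[ 1  -3  4 ]
[ 0   1  0 ]
[ 0   0  7 ]
det(A) = (-1)^1 * (1) * (1) * (7) = -7  (1 row swap -> sign -1)

det(A) = -7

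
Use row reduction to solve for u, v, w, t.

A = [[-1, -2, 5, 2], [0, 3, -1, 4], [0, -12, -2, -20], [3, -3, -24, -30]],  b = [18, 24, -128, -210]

(-2, 2, 2, 5)

Forward elimination on [A|b]:
R4 <- R4 - (-3)*R1:  [    0    -9    -9   -24  -156 ]
R3 <- R3 - (-4)*R2:  [   0    0   -6   -4  -32 ]
R4 <- R4 - (-3)*R2:  [   0    0  -12  -12  -84 ]
R4 <- R4 - (2)*R3:  [   0    0    0   -4  -20 ]
Row echelon form:
[ -1  -2   5   2  |   18 ]
[  0   3  -1   4  |   24 ]
[  0   0  -6  -4  |  -32 ]
[  0   0   0  -4  |  -20 ]
Back-substitution:
t = (-20) / -4 = 5
w = (-32 - (-4)*(5)) / -6 = 2
v = (24 - (-1)*(2) - (4)*(5)) / 3 = 2
u = (18 - (-2)*(2) - (5)*(2) - (2)*(5)) / -1 = -2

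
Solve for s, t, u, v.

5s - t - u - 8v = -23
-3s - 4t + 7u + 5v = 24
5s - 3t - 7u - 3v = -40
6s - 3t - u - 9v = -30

(-2, 2, 3, 1)

Forward elimination on [A|b]:
R2 <- R2 - (-3/5)*R1:  [     0  -23/5   32/5    1/5   51/5 ]
R3 <- R3 - (1)*R1:  [   0   -2   -6    5  -17 ]
R4 <- R4 - (6/5)*R1:  [     0   -9/5    1/5    3/5  -12/5 ]
R3 <- R3 - (10/23)*R2:  [       0        0  -202/23   113/23  -493/23 ]
R4 <- R4 - (9/23)*R2:  [       0        0   -53/23    12/23  -147/23 ]
R4 <- R4 - (53/202)*R3:  [        0         0         0  -155/202  -155/202 ]
Row echelon form:
[ 5     -1       -1        -8  |       -23 ]
[ 0  -23/5     32/5       1/5  |      51/5 ]
[ 0      0  -202/23    113/23  |   -493/23 ]
[ 0      0        0  -155/202  |  -155/202 ]
Back-substitution:
v = (-155/202) / (-155/202) = 1
u = (-493/23 - (113/23)*(1)) / (-202/23) = 3
t = (51/5 - (32/5)*(3) - (1/5)*(1)) / (-23/5) = 2
s = (-23 - (-1)*(2) - (-1)*(3) - (-8)*(1)) / 5 = -2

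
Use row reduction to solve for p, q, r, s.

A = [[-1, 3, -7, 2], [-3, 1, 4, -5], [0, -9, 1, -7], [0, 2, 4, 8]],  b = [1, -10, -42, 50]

Forward elimination on [A|b]:
R2 <- R2 - (3)*R1:  [   0   -8   25  -11  -13 ]
R3 <- R3 - (9/8)*R2:  [      0       0  -217/8    43/8  -219/8 ]
R4 <- R4 - (-1/4)*R2:  [     0      0   41/4   21/4  187/4 ]
R4 <- R4 - (-82/217)*R3:  [        0         0         0  1580/217  7900/217 ]
Row echelon form:
[ -1   3      -7         2  |         1 ]
[  0  -8      25       -11  |       -13 ]
[  0   0  -217/8      43/8  |    -219/8 ]
[  0   0       0  1580/217  |  7900/217 ]
Back-substitution:
s = (7900/217) / (1580/217) = 5
r = (-219/8 - (43/8)*(5)) / (-217/8) = 2
q = (-13 - (25)*(2) - (-11)*(5)) / -8 = 1
p = (1 - (3)*(1) - (-7)*(2) - (2)*(5)) / -1 = -2

(-2, 1, 2, 5)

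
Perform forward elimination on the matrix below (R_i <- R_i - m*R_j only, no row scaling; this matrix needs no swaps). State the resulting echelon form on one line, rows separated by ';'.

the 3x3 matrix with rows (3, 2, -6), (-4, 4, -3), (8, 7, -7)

REF = [3 2 -6; 0 20/3 -11; 0 0 47/4]

Forward elimination:
R2 <- R2 - (-4/3)*R1:  [    0  20/3   -11 ]
R3 <- R3 - (8/3)*R1:  [   0  5/3    9 ]
R3 <- R3 - (1/4)*R2:  [    0     0  47/4 ]
Row echelon form:
[ 3     2    -6 ]
[ 0  20/3   -11 ]
[ 0     0  47/4 ]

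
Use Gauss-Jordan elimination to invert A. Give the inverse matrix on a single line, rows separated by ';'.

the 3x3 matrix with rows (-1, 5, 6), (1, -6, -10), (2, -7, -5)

Gauss-Jordan on [A | I]:
R1 <- (1/-1)*R1:  [  1  -5  -6  |  -1   0   0 ]
R2 <- R2 - (1)*R1:  [  0  -1  -4  |   1   1   0 ]
R3 <- R3 - (2)*R1:  [ 0  3  7  |  2  0  1 ]
R2 <- (1/-1)*R2:  [  0   1   4  |  -1  -1   0 ]
R1 <- R1 - (-5)*R2:  [  1   0  14  |  -6  -5   0 ]
R3 <- R3 - (3)*R2:  [  0   0  -5  |   5   3   1 ]
R3 <- (1/-5)*R3:  [    0     0     1  |    -1  -3/5  -1/5 ]
R1 <- R1 - (14)*R3:  [    1     0     0  |     8  17/5  14/5 ]
R2 <- R2 - (4)*R3:  [   0    1    0  |    3  7/5  4/5 ]
Right block of [I | A^{-1}] is the inverse:
[  8  17/5  14/5 ]
[  3   7/5   4/5 ]
[ -1  -3/5  -1/5 ]

inverse = [8 17/5 14/5; 3 7/5 4/5; -1 -3/5 -1/5]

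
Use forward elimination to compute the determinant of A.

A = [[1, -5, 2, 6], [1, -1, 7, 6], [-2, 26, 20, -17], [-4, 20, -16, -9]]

det(A) = 80

Forward elimination:
R2 <- R2 - (1)*R1:  [ 0  4  5  0 ]
R3 <- R3 - (-2)*R1:  [  0  16  24  -5 ]
R4 <- R4 - (-4)*R1:  [  0   0  -8  15 ]
R3 <- R3 - (4)*R2:  [  0   0   4  -5 ]
R4 <- R4 - (-2)*R3:  [ 0  0  0  5 ]
Upper-triangular form:
[ 1  -5  2   6 ]
[ 0   4  5   0 ]
[ 0   0  4  -5 ]
[ 0   0  0   5 ]
det(A) = (-1)^0 * (1) * (4) * (4) * (5) = 80  (0 row swaps -> sign +1)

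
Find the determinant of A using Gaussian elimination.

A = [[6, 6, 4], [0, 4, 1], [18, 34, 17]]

det(A) = 24

Forward elimination:
R3 <- R3 - (3)*R1:  [  0  16   5 ]
R3 <- R3 - (4)*R2:  [ 0  0  1 ]
Upper-triangular form:
[ 6  6  4 ]
[ 0  4  1 ]
[ 0  0  1 ]
det(A) = (-1)^0 * (6) * (4) * (1) = 24  (0 row swaps -> sign +1)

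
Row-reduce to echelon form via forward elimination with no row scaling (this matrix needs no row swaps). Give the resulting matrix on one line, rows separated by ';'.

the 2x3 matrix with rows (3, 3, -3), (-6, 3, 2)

REF = [3 3 -3; 0 9 -4]

Forward elimination:
R2 <- R2 - (-2)*R1:  [  0   9  -4 ]
Row echelon form:
[ 3  3  -3 ]
[ 0  9  -4 ]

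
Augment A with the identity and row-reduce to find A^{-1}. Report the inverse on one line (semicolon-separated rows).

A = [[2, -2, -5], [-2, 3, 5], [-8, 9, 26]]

inverse = [11/4 7/12 5/12; 1 1 0; 1/2 -1/6 1/6]

Gauss-Jordan on [A | I]:
R1 <- (1/2)*R1:  [    1    -1  -5/2  |   1/2     0     0 ]
R2 <- R2 - (-2)*R1:  [ 0  1  0  |  1  1  0 ]
R3 <- R3 - (-8)*R1:  [ 0  1  6  |  4  0  1 ]
R1 <- R1 - (-1)*R2:  [    1     0  -5/2  |   3/2     1     0 ]
R3 <- R3 - (1)*R2:  [  0   0   6  |   3  -1   1 ]
R3 <- (1/6)*R3:  [    0     0     1  |   1/2  -1/6   1/6 ]
R1 <- R1 - (-5/2)*R3:  [    1     0     0  |  11/4  7/12  5/12 ]
Right block of [I | A^{-1}] is the inverse:
[ 11/4  7/12  5/12 ]
[    1     1     0 ]
[  1/2  -1/6   1/6 ]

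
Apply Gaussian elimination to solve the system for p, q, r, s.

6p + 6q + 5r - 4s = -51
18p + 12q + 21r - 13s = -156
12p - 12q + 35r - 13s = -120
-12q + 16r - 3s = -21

Forward elimination on [A|b]:
R2 <- R2 - (3)*R1:  [  0  -6   6  -1  -3 ]
R3 <- R3 - (2)*R1:  [   0  -24   25   -5  -18 ]
R3 <- R3 - (4)*R2:  [  0   0   1  -1  -6 ]
R4 <- R4 - (2)*R2:  [   0    0    4   -1  -15 ]
R4 <- R4 - (4)*R3:  [ 0  0  0  3  9 ]
Row echelon form:
[ 6   6  5  -4  |  -51 ]
[ 0  -6  6  -1  |   -3 ]
[ 0   0  1  -1  |   -6 ]
[ 0   0  0   3  |    9 ]
Back-substitution:
s = (9) / 3 = 3
r = (-6 - (-1)*(3)) / 1 = -3
q = (-3 - (6)*(-3) - (-1)*(3)) / -6 = -3
p = (-51 - (6)*(-3) - (5)*(-3) - (-4)*(3)) / 6 = -1

(-1, -3, -3, 3)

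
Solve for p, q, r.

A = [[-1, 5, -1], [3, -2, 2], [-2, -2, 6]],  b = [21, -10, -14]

Forward elimination on [A|b]:
R2 <- R2 - (-3)*R1:  [  0  13  -1  53 ]
R3 <- R3 - (2)*R1:  [   0  -12    8  -56 ]
R3 <- R3 - (-12/13)*R2:  [      0       0   92/13  -92/13 ]
Row echelon form:
[ -1   5     -1  |      21 ]
[  0  13     -1  |      53 ]
[  0   0  92/13  |  -92/13 ]
Back-substitution:
r = (-92/13) / (92/13) = -1
q = (53 - (-1)*(-1)) / 13 = 4
p = (21 - (5)*(4) - (-1)*(-1)) / -1 = 0

(0, 4, -1)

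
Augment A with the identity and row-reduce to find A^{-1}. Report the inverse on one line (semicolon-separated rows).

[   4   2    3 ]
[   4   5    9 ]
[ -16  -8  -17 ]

Gauss-Jordan on [A | I]:
R1 <- (1/4)*R1:  [   1  1/2  3/4  |  1/4    0    0 ]
R2 <- R2 - (4)*R1:  [  0   3   6  |  -1   1   0 ]
R3 <- R3 - (-16)*R1:  [  0   0  -5  |   4   0   1 ]
R2 <- (1/3)*R2:  [    0     1     2  |  -1/3   1/3     0 ]
R1 <- R1 - (1/2)*R2:  [    1     0  -1/4  |  5/12  -1/6     0 ]
R3 <- (1/-5)*R3:  [    0     0     1  |  -4/5     0  -1/5 ]
R1 <- R1 - (-1/4)*R3:  [     1      0      0  |  13/60   -1/6  -1/20 ]
R2 <- R2 - (2)*R3:  [     0      1      0  |  19/15    1/3    2/5 ]
Right block of [I | A^{-1}] is the inverse:
[ 13/60  -1/6  -1/20 ]
[ 19/15   1/3    2/5 ]
[  -4/5     0   -1/5 ]

inverse = [13/60 -1/6 -1/20; 19/15 1/3 2/5; -4/5 0 -1/5]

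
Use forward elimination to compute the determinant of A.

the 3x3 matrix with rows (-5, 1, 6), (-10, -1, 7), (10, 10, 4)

det(A) = -60

Forward elimination:
R2 <- R2 - (2)*R1:  [  0  -3  -5 ]
R3 <- R3 - (-2)*R1:  [  0  12  16 ]
R3 <- R3 - (-4)*R2:  [  0   0  -4 ]
Upper-triangular form:
[ -5   1   6 ]
[  0  -3  -5 ]
[  0   0  -4 ]
det(A) = (-1)^0 * (-5) * (-3) * (-4) = -60  (0 row swaps -> sign +1)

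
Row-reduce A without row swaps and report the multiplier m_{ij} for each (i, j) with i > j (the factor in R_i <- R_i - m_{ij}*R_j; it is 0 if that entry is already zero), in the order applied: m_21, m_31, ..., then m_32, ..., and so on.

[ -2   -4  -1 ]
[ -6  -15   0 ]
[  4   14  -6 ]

multipliers: 3, -2, -2

Forward elimination:
R2 <- R2 - (3)*R1:  [  0  -3   3 ]
R3 <- R3 - (-2)*R1:  [  0   6  -8 ]
R3 <- R3 - (-2)*R2:  [  0   0  -2 ]
Multipliers (in order of application): m_{21} = 3, m_{31} = -2, m_{32} = -2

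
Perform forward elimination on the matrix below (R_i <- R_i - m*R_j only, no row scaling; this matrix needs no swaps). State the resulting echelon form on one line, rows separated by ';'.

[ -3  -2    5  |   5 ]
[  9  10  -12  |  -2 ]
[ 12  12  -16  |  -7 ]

Forward elimination:
R2 <- R2 - (-3)*R1:  [  0   4   3  13 ]
R3 <- R3 - (-4)*R1:  [  0   4   4  13 ]
R3 <- R3 - (1)*R2:  [ 0  0  1  0 ]
Row echelon form:
[ -3  -2  5  |   5 ]
[  0   4  3  |  13 ]
[  0   0  1  |   0 ]

REF = [-3 -2 5 5; 0 4 3 13; 0 0 1 0]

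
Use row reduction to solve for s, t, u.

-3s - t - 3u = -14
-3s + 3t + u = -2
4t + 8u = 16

Forward elimination on [A|b]:
R2 <- R2 - (1)*R1:  [  0   4   4  12 ]
R3 <- R3 - (1)*R2:  [ 0  0  4  4 ]
Row echelon form:
[ -3  -1  -3  |  -14 ]
[  0   4   4  |   12 ]
[  0   0   4  |    4 ]
Back-substitution:
u = (4) / 4 = 1
t = (12 - (4)*(1)) / 4 = 2
s = (-14 - (-1)*(2) - (-3)*(1)) / -3 = 3

(3, 2, 1)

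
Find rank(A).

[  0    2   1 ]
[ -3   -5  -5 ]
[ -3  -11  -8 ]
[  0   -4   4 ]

Row reduction:
R1 <-> R2   (pivot in column 1 was zero)
[ -3   -5  -5 ]
[  0    2   1 ]
[ -3  -11  -8 ]
[  0   -4   4 ]
R3 <- R3 - (1)*R1:  [  0  -6  -3 ]
R3 <- R3 - (-3)*R2:  [ 0  0  0 ]
R4 <- R4 - (-2)*R2:  [ 0  0  6 ]
R3 <-> R4   (pivot in column 3 was zero)
[ -3  -5  -5 ]
[  0   2   1 ]
[  0   0   6 ]
[  0   0   0 ]
Row echelon form:
[ -3  -5  -5 ]
[  0   2   1 ]
[  0   0   6 ]
[  0   0   0 ]
Nonzero rows / pivot columns: 3

rank(A) = 3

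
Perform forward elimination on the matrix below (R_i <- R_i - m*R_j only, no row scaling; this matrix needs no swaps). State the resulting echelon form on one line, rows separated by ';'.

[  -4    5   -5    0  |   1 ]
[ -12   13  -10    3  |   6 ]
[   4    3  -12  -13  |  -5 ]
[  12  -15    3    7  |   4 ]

REF = [-4 5 -5 0 1; 0 -2 5 3 3; 0 0 3 -1 8; 0 0 0 3 39]

Forward elimination:
R2 <- R2 - (3)*R1:  [  0  -2   5   3   3 ]
R3 <- R3 - (-1)*R1:  [   0    8  -17  -13   -4 ]
R4 <- R4 - (-3)*R1:  [   0    0  -12    7    7 ]
R3 <- R3 - (-4)*R2:  [  0   0   3  -1   8 ]
R4 <- R4 - (-4)*R3:  [  0   0   0   3  39 ]
Row echelon form:
[ -4   5  -5   0  |   1 ]
[  0  -2   5   3  |   3 ]
[  0   0   3  -1  |   8 ]
[  0   0   0   3  |  39 ]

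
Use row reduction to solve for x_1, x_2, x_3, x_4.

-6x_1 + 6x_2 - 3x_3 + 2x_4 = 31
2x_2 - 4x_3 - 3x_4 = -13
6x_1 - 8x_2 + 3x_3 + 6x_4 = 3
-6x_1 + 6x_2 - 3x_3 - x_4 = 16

Forward elimination on [A|b]:
R3 <- R3 - (-1)*R1:  [  0  -2   0   8  34 ]
R4 <- R4 - (1)*R1:  [   0    0    0   -3  -15 ]
R3 <- R3 - (-1)*R2:  [  0   0  -4   5  21 ]
Row echelon form:
[ -6  6  -3   2  |   31 ]
[  0  2  -4  -3  |  -13 ]
[  0  0  -4   5  |   21 ]
[  0  0   0  -3  |  -15 ]
Back-substitution:
x_4 = (-15) / -3 = 5
x_3 = (21 - (5)*(5)) / -4 = 1
x_2 = (-13 - (-4)*(1) - (-3)*(5)) / 2 = 3
x_1 = (31 - (6)*(3) - (-3)*(1) - (2)*(5)) / -6 = -1

(-1, 3, 1, 5)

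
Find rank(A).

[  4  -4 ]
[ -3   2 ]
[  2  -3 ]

Row reduction:
R2 <- R2 - (-3/4)*R1:  [  0  -1 ]
R3 <- R3 - (1/2)*R1:  [  0  -1 ]
R3 <- R3 - (1)*R2:  [ 0  0 ]
Row echelon form:
[ 4  -4 ]
[ 0  -1 ]
[ 0   0 ]
Nonzero rows / pivot columns: 2

rank(A) = 2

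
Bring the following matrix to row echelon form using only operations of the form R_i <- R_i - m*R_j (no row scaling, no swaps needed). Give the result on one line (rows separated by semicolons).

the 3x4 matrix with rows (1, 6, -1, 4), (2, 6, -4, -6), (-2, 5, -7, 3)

REF = [1 6 -1 4; 0 -6 -2 -14; 0 0 -44/3 -86/3]

Forward elimination:
R2 <- R2 - (2)*R1:  [   0   -6   -2  -14 ]
R3 <- R3 - (-2)*R1:  [  0  17  -9  11 ]
R3 <- R3 - (-17/6)*R2:  [     0      0  -44/3  -86/3 ]
Row echelon form:
[ 1   6     -1      4 ]
[ 0  -6     -2    -14 ]
[ 0   0  -44/3  -86/3 ]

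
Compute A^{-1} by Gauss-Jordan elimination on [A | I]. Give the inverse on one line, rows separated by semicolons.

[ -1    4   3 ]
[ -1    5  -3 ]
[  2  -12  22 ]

inverse = [-37/2 31 27/4; -4 7 3/2; -1/2 1 1/4]

Gauss-Jordan on [A | I]:
R1 <- (1/-1)*R1:  [  1  -4  -3  |  -1   0   0 ]
R2 <- R2 - (-1)*R1:  [  0   1  -6  |  -1   1   0 ]
R3 <- R3 - (2)*R1:  [  0  -4  28  |   2   0   1 ]
R1 <- R1 - (-4)*R2:  [   1    0  -27  |   -5    4    0 ]
R3 <- R3 - (-4)*R2:  [  0   0   4  |  -2   4   1 ]
R3 <- (1/4)*R3:  [    0     0     1  |  -1/2     1   1/4 ]
R1 <- R1 - (-27)*R3:  [     1      0      0  |  -37/2     31   27/4 ]
R2 <- R2 - (-6)*R3:  [   0    1    0  |   -4    7  3/2 ]
Right block of [I | A^{-1}] is the inverse:
[ -37/2  31  27/4 ]
[    -4   7   3/2 ]
[  -1/2   1   1/4 ]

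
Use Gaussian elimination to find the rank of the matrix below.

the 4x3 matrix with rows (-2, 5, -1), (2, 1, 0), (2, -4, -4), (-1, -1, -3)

Row reduction:
R2 <- R2 - (-1)*R1:  [  0   6  -1 ]
R3 <- R3 - (-1)*R1:  [  0   1  -5 ]
R4 <- R4 - (1/2)*R1:  [    0  -7/2  -5/2 ]
R3 <- R3 - (1/6)*R2:  [     0      0  -29/6 ]
R4 <- R4 - (-7/12)*R2:  [      0       0  -37/12 ]
R4 <- R4 - (37/58)*R3:  [ 0  0  0 ]
Row echelon form:
[ -2  5     -1 ]
[  0  6     -1 ]
[  0  0  -29/6 ]
[  0  0      0 ]
Nonzero rows / pivot columns: 3

rank(A) = 3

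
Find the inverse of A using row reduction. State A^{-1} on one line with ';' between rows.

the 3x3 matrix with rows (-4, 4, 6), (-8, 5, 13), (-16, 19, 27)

inverse = [-7/3 1/8 11/24; 1/6 -1/4 1/12; -3/2 1/4 1/4]

Gauss-Jordan on [A | I]:
R1 <- (1/-4)*R1:  [    1    -1  -3/2  |  -1/4     0     0 ]
R2 <- R2 - (-8)*R1:  [  0  -3   1  |  -2   1   0 ]
R3 <- R3 - (-16)*R1:  [  0   3   3  |  -4   0   1 ]
R2 <- (1/-3)*R2:  [    0     1  -1/3  |   2/3  -1/3     0 ]
R1 <- R1 - (-1)*R2:  [     1      0  -11/6  |   5/12   -1/3      0 ]
R3 <- R3 - (3)*R2:  [  0   0   4  |  -6   1   1 ]
R3 <- (1/4)*R3:  [    0     0     1  |  -3/2   1/4   1/4 ]
R1 <- R1 - (-11/6)*R3:  [     1      0      0  |   -7/3    1/8  11/24 ]
R2 <- R2 - (-1/3)*R3:  [    0     1     0  |   1/6  -1/4  1/12 ]
Right block of [I | A^{-1}] is the inverse:
[ -7/3   1/8  11/24 ]
[  1/6  -1/4   1/12 ]
[ -3/2   1/4    1/4 ]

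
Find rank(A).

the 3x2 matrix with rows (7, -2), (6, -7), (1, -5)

rank(A) = 2

Row reduction:
R2 <- R2 - (6/7)*R1:  [     0  -37/7 ]
R3 <- R3 - (1/7)*R1:  [     0  -33/7 ]
R3 <- R3 - (33/37)*R2:  [ 0  0 ]
Row echelon form:
[ 7     -2 ]
[ 0  -37/7 ]
[ 0      0 ]
Nonzero rows / pivot columns: 2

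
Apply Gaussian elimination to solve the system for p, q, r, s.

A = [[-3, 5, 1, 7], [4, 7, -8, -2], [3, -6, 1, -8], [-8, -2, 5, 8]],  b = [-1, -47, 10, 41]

Forward elimination on [A|b]:
R2 <- R2 - (-4/3)*R1:  [      0    41/3   -20/3    22/3  -145/3 ]
R3 <- R3 - (-1)*R1:  [  0  -1   2  -1   9 ]
R4 <- R4 - (8/3)*R1:  [     0  -46/3    7/3  -32/3  131/3 ]
R3 <- R3 - (-3/41)*R2:  [      0       0   62/41  -19/41  224/41 ]
R4 <- R4 - (-46/41)*R2:  [       0        0  -211/41  -100/41  -433/41 ]
R4 <- R4 - (-211/62)*R3:  [       0        0        0  -249/62   249/31 ]
Row echelon form:
[ -3     5      1        7  |      -1 ]
[  0  41/3  -20/3     22/3  |  -145/3 ]
[  0     0  62/41   -19/41  |  224/41 ]
[  0     0      0  -249/62  |  249/31 ]
Back-substitution:
s = (249/31) / (-249/62) = -2
r = (224/41 - (-19/41)*(-2)) / (62/41) = 3
q = (-145/3 - (-20/3)*(3) - (22/3)*(-2)) / (41/3) = -1
p = (-1 - (5)*(-1) - (1)*(3) - (7)*(-2)) / -3 = -5

(-5, -1, 3, -2)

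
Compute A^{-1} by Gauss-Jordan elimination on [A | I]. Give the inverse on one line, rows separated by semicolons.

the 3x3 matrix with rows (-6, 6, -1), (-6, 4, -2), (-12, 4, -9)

inverse = [7/9 -25/18 2/9; 5/6 -7/6 1/6; -2/3 4/3 -1/3]

Gauss-Jordan on [A | I]:
R1 <- (1/-6)*R1:  [    1    -1   1/6  |  -1/6     0     0 ]
R2 <- R2 - (-6)*R1:  [  0  -2  -1  |  -1   1   0 ]
R3 <- R3 - (-12)*R1:  [  0  -8  -7  |  -2   0   1 ]
R2 <- (1/-2)*R2:  [    0     1   1/2  |   1/2  -1/2     0 ]
R1 <- R1 - (-1)*R2:  [    1     0   2/3  |   1/3  -1/2     0 ]
R3 <- R3 - (-8)*R2:  [  0   0  -3  |   2  -4   1 ]
R3 <- (1/-3)*R3:  [    0     0     1  |  -2/3   4/3  -1/3 ]
R1 <- R1 - (2/3)*R3:  [      1       0       0  |     7/9  -25/18     2/9 ]
R2 <- R2 - (1/2)*R3:  [    0     1     0  |   5/6  -7/6   1/6 ]
Right block of [I | A^{-1}] is the inverse:
[  7/9  -25/18   2/9 ]
[  5/6    -7/6   1/6 ]
[ -2/3     4/3  -1/3 ]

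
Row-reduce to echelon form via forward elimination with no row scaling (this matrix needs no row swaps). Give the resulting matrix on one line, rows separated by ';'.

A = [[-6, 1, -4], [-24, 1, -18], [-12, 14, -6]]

Forward elimination:
R2 <- R2 - (4)*R1:  [  0  -3  -2 ]
R3 <- R3 - (2)*R1:  [  0  12   2 ]
R3 <- R3 - (-4)*R2:  [  0   0  -6 ]
Row echelon form:
[ -6   1  -4 ]
[  0  -3  -2 ]
[  0   0  -6 ]

REF = [-6 1 -4; 0 -3 -2; 0 0 -6]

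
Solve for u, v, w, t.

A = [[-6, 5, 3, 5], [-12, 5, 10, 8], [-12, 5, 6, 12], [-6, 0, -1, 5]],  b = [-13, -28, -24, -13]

Forward elimination on [A|b]:
R2 <- R2 - (2)*R1:  [  0  -5   4  -2  -2 ]
R3 <- R3 - (2)*R1:  [  0  -5   0   2   2 ]
R4 <- R4 - (1)*R1:  [  0  -5  -4   0   0 ]
R3 <- R3 - (1)*R2:  [  0   0  -4   4   4 ]
R4 <- R4 - (1)*R2:  [  0   0  -8   2   2 ]
R4 <- R4 - (2)*R3:  [  0   0   0  -6  -6 ]
Row echelon form:
[ -6   5   3   5  |  -13 ]
[  0  -5   4  -2  |   -2 ]
[  0   0  -4   4  |    4 ]
[  0   0   0  -6  |   -6 ]
Back-substitution:
t = (-6) / -6 = 1
w = (4 - (4)*(1)) / -4 = 0
v = (-2 - (4)*(0) - (-2)*(1)) / -5 = 0
u = (-13 - (5)*(0) - (3)*(0) - (5)*(1)) / -6 = 3

(3, 0, 0, 1)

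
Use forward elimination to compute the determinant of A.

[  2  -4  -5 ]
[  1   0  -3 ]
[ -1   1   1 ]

det(A) = -7

Forward elimination:
R2 <- R2 - (1/2)*R1:  [    0     2  -1/2 ]
R3 <- R3 - (-1/2)*R1:  [    0    -1  -3/2 ]
R3 <- R3 - (-1/2)*R2:  [    0     0  -7/4 ]
Upper-triangular form:
[ 2  -4    -5 ]
[ 0   2  -1/2 ]
[ 0   0  -7/4 ]
det(A) = (-1)^0 * (2) * (2) * (-7/4) = -7  (0 row swaps -> sign +1)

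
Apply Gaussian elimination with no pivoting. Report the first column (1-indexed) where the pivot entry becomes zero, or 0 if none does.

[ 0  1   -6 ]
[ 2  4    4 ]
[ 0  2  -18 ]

first zero-pivot column = 1

Naive forward elimination:
Pivot entry (1,1) is zero but row 2 has 2 in column 1 -> naive elimination stops; a row interchange (e.g. R1 <-> R2) would be required here.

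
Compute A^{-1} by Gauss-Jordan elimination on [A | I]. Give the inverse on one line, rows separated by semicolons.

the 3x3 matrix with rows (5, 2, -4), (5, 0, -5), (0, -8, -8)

Gauss-Jordan on [A | I]:
R1 <- (1/5)*R1:  [    1   2/5  -4/5  |   1/5     0     0 ]
R2 <- R2 - (5)*R1:  [  0  -2  -1  |  -1   1   0 ]
R2 <- (1/-2)*R2:  [    0     1   1/2  |   1/2  -1/2     0 ]
R1 <- R1 - (2/5)*R2:  [   1    0   -1  |    0  1/5    0 ]
R3 <- R3 - (-8)*R2:  [  0   0  -4  |   4  -4   1 ]
R3 <- (1/-4)*R3:  [    0     0     1  |    -1     1  -1/4 ]
R1 <- R1 - (-1)*R3:  [    1     0     0  |    -1   6/5  -1/4 ]
R2 <- R2 - (1/2)*R3:  [   0    1    0  |    1   -1  1/8 ]
Right block of [I | A^{-1}] is the inverse:
[ -1  6/5  -1/4 ]
[  1   -1   1/8 ]
[ -1    1  -1/4 ]

inverse = [-1 6/5 -1/4; 1 -1 1/8; -1 1 -1/4]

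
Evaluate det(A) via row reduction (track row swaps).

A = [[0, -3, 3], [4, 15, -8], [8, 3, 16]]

det(A) = 60

Forward elimination:
R1 <-> R2   (pivot in column 1 was zero)
[ 4  15  -8 ]
[ 0  -3   3 ]
[ 8   3  16 ]
R3 <- R3 - (2)*R1:  [   0  -27   32 ]
R3 <- R3 - (9)*R2:  [ 0  0  5 ]
Upper-triangular form:
[ 4  15  -8 ]
[ 0  -3   3 ]
[ 0   0   5 ]
det(A) = (-1)^1 * (4) * (-3) * (5) = 60  (1 row swap -> sign -1)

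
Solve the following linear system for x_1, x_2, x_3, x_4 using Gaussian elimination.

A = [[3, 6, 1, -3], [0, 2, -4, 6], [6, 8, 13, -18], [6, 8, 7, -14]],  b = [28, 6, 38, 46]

(5, 2, -2, -1)

Forward elimination on [A|b]:
R3 <- R3 - (2)*R1:  [   0   -4   11  -12  -18 ]
R4 <- R4 - (2)*R1:  [   0   -4    5   -8  -10 ]
R3 <- R3 - (-2)*R2:  [  0   0   3   0  -6 ]
R4 <- R4 - (-2)*R2:  [  0   0  -3   4   2 ]
R4 <- R4 - (-1)*R3:  [  0   0   0   4  -4 ]
Row echelon form:
[ 3  6   1  -3  |  28 ]
[ 0  2  -4   6  |   6 ]
[ 0  0   3   0  |  -6 ]
[ 0  0   0   4  |  -4 ]
Back-substitution:
x_4 = (-4) / 4 = -1
x_3 = (-6) / 3 = -2
x_2 = (6 - (-4)*(-2) - (6)*(-1)) / 2 = 2
x_1 = (28 - (6)*(2) - (1)*(-2) - (-3)*(-1)) / 3 = 5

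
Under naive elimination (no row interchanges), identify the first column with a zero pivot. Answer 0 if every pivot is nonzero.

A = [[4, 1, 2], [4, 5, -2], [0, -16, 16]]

first zero-pivot column = 3

Naive forward elimination:
R2 <- R2 - (1)*R1:  [  0   4  -4 ]
R3 <- R3 - (-4)*R2:  [ 0  0  0 ]
Matrix at this point:
[ 4  1   2 ]
[ 0  4  -4 ]
[ 0  0   0 ]
Pivot entry (3,3) in the last row is zero and there are no rows below to swap with -> zero pivot in column 3 (A is singular).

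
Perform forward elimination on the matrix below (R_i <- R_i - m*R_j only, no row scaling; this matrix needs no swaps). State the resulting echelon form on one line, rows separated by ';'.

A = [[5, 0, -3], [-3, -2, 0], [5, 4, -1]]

Forward elimination:
R2 <- R2 - (-3/5)*R1:  [    0    -2  -9/5 ]
R3 <- R3 - (1)*R1:  [ 0  4  2 ]
R3 <- R3 - (-2)*R2:  [    0     0  -8/5 ]
Row echelon form:
[ 5   0    -3 ]
[ 0  -2  -9/5 ]
[ 0   0  -8/5 ]

REF = [5 0 -3; 0 -2 -9/5; 0 0 -8/5]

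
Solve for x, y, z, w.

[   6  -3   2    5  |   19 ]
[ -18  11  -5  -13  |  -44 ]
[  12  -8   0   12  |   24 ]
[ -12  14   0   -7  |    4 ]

Forward elimination on [A|b]:
R2 <- R2 - (-3)*R1:  [  0   2   1   2  13 ]
R3 <- R3 - (2)*R1:  [   0   -2   -4    2  -14 ]
R4 <- R4 - (-2)*R1:  [  0   8   4   3  42 ]
R3 <- R3 - (-1)*R2:  [  0   0  -3   4  -1 ]
R4 <- R4 - (4)*R2:  [   0    0    0   -5  -10 ]
Row echelon form:
[ 6  -3   2   5  |   19 ]
[ 0   2   1   2  |   13 ]
[ 0   0  -3   4  |   -1 ]
[ 0   0   0  -5  |  -10 ]
Back-substitution:
w = (-10) / -5 = 2
z = (-1 - (4)*(2)) / -3 = 3
y = (13 - (1)*(3) - (2)*(2)) / 2 = 3
x = (19 - (-3)*(3) - (2)*(3) - (5)*(2)) / 6 = 2

(2, 3, 3, 2)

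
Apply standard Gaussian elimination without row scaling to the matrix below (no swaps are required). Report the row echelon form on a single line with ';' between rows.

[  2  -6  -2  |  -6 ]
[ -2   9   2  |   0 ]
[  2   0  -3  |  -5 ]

Forward elimination:
R2 <- R2 - (-1)*R1:  [  0   3   0  -6 ]
R3 <- R3 - (1)*R1:  [  0   6  -1   1 ]
R3 <- R3 - (2)*R2:  [  0   0  -1  13 ]
Row echelon form:
[ 2  -6  -2  |  -6 ]
[ 0   3   0  |  -6 ]
[ 0   0  -1  |  13 ]

REF = [2 -6 -2 -6; 0 3 0 -6; 0 0 -1 13]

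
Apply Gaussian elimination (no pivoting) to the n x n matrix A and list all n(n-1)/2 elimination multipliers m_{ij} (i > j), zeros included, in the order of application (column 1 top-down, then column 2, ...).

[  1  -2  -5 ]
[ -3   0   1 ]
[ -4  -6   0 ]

Forward elimination:
R2 <- R2 - (-3)*R1:  [   0   -6  -14 ]
R3 <- R3 - (-4)*R1:  [   0  -14  -20 ]
R3 <- R3 - (7/3)*R2:  [    0     0  38/3 ]
Multipliers (in order of application): m_{21} = -3, m_{31} = -4, m_{32} = 7/3

multipliers: -3, -4, 7/3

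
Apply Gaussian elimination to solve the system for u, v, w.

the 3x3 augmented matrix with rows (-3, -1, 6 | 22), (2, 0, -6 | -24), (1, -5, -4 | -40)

(-3, 5, 3)

Forward elimination on [A|b]:
R2 <- R2 - (-2/3)*R1:  [     0   -2/3     -2  -28/3 ]
R3 <- R3 - (-1/3)*R1:  [     0  -16/3     -2  -98/3 ]
R3 <- R3 - (8)*R2:  [  0   0  14  42 ]
Row echelon form:
[ -3    -1   6  |     22 ]
[  0  -2/3  -2  |  -28/3 ]
[  0     0  14  |     42 ]
Back-substitution:
w = (42) / 14 = 3
v = (-28/3 - (-2)*(3)) / (-2/3) = 5
u = (22 - (-1)*(5) - (6)*(3)) / -3 = -3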